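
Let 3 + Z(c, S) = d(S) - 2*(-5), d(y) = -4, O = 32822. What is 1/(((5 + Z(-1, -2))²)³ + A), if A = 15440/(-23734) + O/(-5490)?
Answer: 32574915/8539102577023 ≈ 3.8148e-6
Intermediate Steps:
Z(c, S) = 3 (Z(c, S) = -3 + (-4 - 2*(-5)) = -3 + (-4 + 10) = -3 + 6 = 3)
A = -215940737/32574915 (A = 15440/(-23734) + 32822/(-5490) = 15440*(-1/23734) + 32822*(-1/5490) = -7720/11867 - 16411/2745 = -215940737/32574915 ≈ -6.6291)
1/(((5 + Z(-1, -2))²)³ + A) = 1/(((5 + 3)²)³ - 215940737/32574915) = 1/((8²)³ - 215940737/32574915) = 1/(64³ - 215940737/32574915) = 1/(262144 - 215940737/32574915) = 1/(8539102577023/32574915) = 32574915/8539102577023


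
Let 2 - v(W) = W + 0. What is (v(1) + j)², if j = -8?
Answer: 49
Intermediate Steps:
v(W) = 2 - W (v(W) = 2 - (W + 0) = 2 - W)
(v(1) + j)² = ((2 - 1*1) - 8)² = ((2 - 1) - 8)² = (1 - 8)² = (-7)² = 49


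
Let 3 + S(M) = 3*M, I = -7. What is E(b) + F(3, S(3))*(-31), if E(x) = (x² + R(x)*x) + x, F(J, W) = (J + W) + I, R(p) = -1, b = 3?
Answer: -53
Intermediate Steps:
S(M) = -3 + 3*M
F(J, W) = -7 + J + W (F(J, W) = (J + W) - 7 = -7 + J + W)
E(x) = x² (E(x) = (x² - x) + x = x²)
E(b) + F(3, S(3))*(-31) = 3² + (-7 + 3 + (-3 + 3*3))*(-31) = 9 + (-7 + 3 + (-3 + 9))*(-31) = 9 + (-7 + 3 + 6)*(-31) = 9 + 2*(-31) = 9 - 62 = -53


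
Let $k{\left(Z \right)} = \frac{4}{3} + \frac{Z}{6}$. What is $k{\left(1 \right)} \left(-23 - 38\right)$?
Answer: $- \frac{183}{2} \approx -91.5$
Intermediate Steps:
$k{\left(Z \right)} = \frac{4}{3} + \frac{Z}{6}$ ($k{\left(Z \right)} = 4 \cdot \frac{1}{3} + Z \frac{1}{6} = \frac{4}{3} + \frac{Z}{6}$)
$k{\left(1 \right)} \left(-23 - 38\right) = \left(\frac{4}{3} + \frac{1}{6} \cdot 1\right) \left(-23 - 38\right) = \left(\frac{4}{3} + \frac{1}{6}\right) \left(-23 - 38\right) = \frac{3 \left(-23 - 38\right)}{2} = \frac{3}{2} \left(-61\right) = - \frac{183}{2}$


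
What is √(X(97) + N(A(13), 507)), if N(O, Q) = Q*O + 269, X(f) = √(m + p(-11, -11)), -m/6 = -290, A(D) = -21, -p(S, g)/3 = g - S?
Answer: √(-10378 + 2*√435) ≈ 101.67*I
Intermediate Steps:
p(S, g) = -3*g + 3*S (p(S, g) = -3*(g - S) = -3*g + 3*S)
m = 1740 (m = -6*(-290) = 1740)
X(f) = 2*√435 (X(f) = √(1740 + (-3*(-11) + 3*(-11))) = √(1740 + (33 - 33)) = √(1740 + 0) = √1740 = 2*√435)
N(O, Q) = 269 + O*Q (N(O, Q) = O*Q + 269 = 269 + O*Q)
√(X(97) + N(A(13), 507)) = √(2*√435 + (269 - 21*507)) = √(2*√435 + (269 - 10647)) = √(2*√435 - 10378) = √(-10378 + 2*√435)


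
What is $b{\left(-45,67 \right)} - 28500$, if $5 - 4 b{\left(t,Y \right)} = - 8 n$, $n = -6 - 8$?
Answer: $- \frac{114107}{4} \approx -28527.0$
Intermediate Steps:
$n = -14$ ($n = -6 - 8 = -14$)
$b{\left(t,Y \right)} = - \frac{107}{4}$ ($b{\left(t,Y \right)} = \frac{5}{4} - \frac{\left(-8\right) \left(-14\right)}{4} = \frac{5}{4} - 28 = - \frac{107}{4}$)
$b{\left(-45,67 \right)} - 28500 = - \frac{107}{4} - 28500 = - \frac{114107}{4}$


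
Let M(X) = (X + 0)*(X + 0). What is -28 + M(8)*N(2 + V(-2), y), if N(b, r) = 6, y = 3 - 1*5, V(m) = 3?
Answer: 356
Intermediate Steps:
y = -2 (y = 3 - 5 = -2)
M(X) = X**2 (M(X) = X*X = X**2)
-28 + M(8)*N(2 + V(-2), y) = -28 + 8**2*6 = -28 + 64*6 = -28 + 384 = 356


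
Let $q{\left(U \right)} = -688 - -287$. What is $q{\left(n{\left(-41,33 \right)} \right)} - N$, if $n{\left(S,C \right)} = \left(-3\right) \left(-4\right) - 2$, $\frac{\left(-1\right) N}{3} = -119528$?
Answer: $-358985$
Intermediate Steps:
$N = 358584$ ($N = \left(-3\right) \left(-119528\right) = 358584$)
$n{\left(S,C \right)} = 10$ ($n{\left(S,C \right)} = 12 - 2 = 10$)
$q{\left(U \right)} = -401$ ($q{\left(U \right)} = -688 + 287 = -401$)
$q{\left(n{\left(-41,33 \right)} \right)} - N = -401 - 358584 = -358985$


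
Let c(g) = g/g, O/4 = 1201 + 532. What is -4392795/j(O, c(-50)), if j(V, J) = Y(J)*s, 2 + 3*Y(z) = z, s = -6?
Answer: -4392795/2 ≈ -2.1964e+6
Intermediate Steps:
O = 6932 (O = 4*(1201 + 532) = 4*1733 = 6932)
c(g) = 1
Y(z) = -⅔ + z/3
j(V, J) = 4 - 2*J (j(V, J) = (-⅔ + J/3)*(-6) = 4 - 2*J)
-4392795/j(O, c(-50)) = -4392795/(4 - 2*1) = -4392795/(4 - 2) = -4392795/2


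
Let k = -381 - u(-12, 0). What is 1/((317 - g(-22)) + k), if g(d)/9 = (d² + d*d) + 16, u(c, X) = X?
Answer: -1/8920 ≈ -0.00011211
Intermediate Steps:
g(d) = 144 + 18*d² (g(d) = 9*((d² + d*d) + 16) = 9*((d² + d²) + 16) = 9*(2*d² + 16) = 9*(16 + 2*d²) = 144 + 18*d²)
k = -381 (k = -381 - 1*0 = -381 + 0 = -381)
1/((317 - g(-22)) + k) = 1/((317 - (144 + 18*(-22)²)) - 381) = 1/((317 - (144 + 18*484)) - 381) = 1/((317 - (144 + 8712)) - 381) = 1/((317 - 1*8856) - 381) = 1/((317 - 8856) - 381) = 1/(-8539 - 381) = 1/(-8920) = -1/8920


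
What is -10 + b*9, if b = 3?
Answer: 17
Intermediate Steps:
-10 + b*9 = -10 + 3*9 = -10 + 27 = 17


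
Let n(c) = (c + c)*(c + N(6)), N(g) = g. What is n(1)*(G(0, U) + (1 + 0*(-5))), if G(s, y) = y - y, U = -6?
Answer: 14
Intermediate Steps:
G(s, y) = 0
n(c) = 2*c*(6 + c) (n(c) = (c + c)*(c + 6) = (2*c)*(6 + c) = 2*c*(6 + c))
n(1)*(G(0, U) + (1 + 0*(-5))) = (2*1*(6 + 1))*(0 + (1 + 0*(-5))) = (2*1*7)*(0 + (1 + 0)) = 14*(0 + 1) = 14*1 = 14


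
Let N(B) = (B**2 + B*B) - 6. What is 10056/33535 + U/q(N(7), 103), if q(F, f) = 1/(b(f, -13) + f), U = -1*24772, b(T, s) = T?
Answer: -171130168064/33535 ≈ -5.1030e+6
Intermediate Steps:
N(B) = -6 + 2*B**2 (N(B) = (B**2 + B**2) - 6 = 2*B**2 - 6 = -6 + 2*B**2)
U = -24772
q(F, f) = 1/(2*f) (q(F, f) = 1/(f + f) = 1/(2*f))
10056/33535 + U/q(N(7), 103) = 10056/33535 - 24772/((1/2)/103) = 10056*(1/33535) - 24772/((1/2)*(1/103)) = 10056/33535 - 24772/1/206 = 10056/33535 - 24772*206 = 10056/33535 - 5103032 = -171130168064/33535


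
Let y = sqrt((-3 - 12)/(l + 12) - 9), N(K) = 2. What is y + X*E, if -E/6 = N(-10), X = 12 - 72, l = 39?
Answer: 720 + I*sqrt(2686)/17 ≈ 720.0 + 3.0486*I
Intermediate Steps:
X = -60
E = -12 (E = -6*2 = -12)
y = I*sqrt(2686)/17 (y = sqrt((-3 - 12)/(39 + 12) - 9) = sqrt(-15/51 - 9) = sqrt(-15*1/51 - 9) = sqrt(-5/17 - 9) = sqrt(-158/17) = I*sqrt(2686)/17 ≈ 3.0486*I)
y + X*E = I*sqrt(2686)/17 - 60*(-12) = I*sqrt(2686)/17 + 720 = 720 + I*sqrt(2686)/17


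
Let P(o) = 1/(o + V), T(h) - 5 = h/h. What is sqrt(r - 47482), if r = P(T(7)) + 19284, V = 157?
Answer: 3*I*sqrt(83243611)/163 ≈ 167.92*I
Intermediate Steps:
T(h) = 6 (T(h) = 5 + h/h = 5 + 1 = 6)
P(o) = 1/(157 + o) (P(o) = 1/(o + 157) = 1/(157 + o))
r = 3143293/163 (r = 1/(157 + 6) + 19284 = 1/163 + 19284 = 3143293/163 ≈ 19284.)
sqrt(r - 47482) = sqrt(3143293/163 - 47482) = sqrt(-4596273/163) = 3*I*sqrt(83243611)/163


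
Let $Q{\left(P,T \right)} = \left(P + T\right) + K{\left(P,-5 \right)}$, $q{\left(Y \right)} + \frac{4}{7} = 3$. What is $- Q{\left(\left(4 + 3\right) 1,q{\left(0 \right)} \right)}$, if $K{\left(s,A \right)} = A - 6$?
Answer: $\frac{11}{7} \approx 1.5714$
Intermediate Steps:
$K{\left(s,A \right)} = -6 + A$ ($K{\left(s,A \right)} = A - 6 = -6 + A$)
$q{\left(Y \right)} = \frac{17}{7}$ ($q{\left(Y \right)} = - \frac{4}{7} + 3 = \frac{17}{7}$)
$Q{\left(P,T \right)} = -11 + P + T$ ($Q{\left(P,T \right)} = \left(P + T\right) - 11 = -11 + P + T$)
$- Q{\left(\left(4 + 3\right) 1,q{\left(0 \right)} \right)} = - (-11 + \left(4 + 3\right) 1 + \frac{17}{7}) = - (-11 + 7 \cdot 1 + \frac{17}{7}) = - (-11 + 7 + \frac{17}{7}) = \left(-1\right) \left(- \frac{11}{7}\right) = \frac{11}{7}$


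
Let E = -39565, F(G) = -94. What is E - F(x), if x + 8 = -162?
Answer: -39471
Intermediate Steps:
x = -170 (x = -8 - 162 = -170)
E - F(x) = -39565 - 1*(-94) = -39565 + 94 = -39471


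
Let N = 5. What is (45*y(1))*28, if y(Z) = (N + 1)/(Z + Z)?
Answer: 3780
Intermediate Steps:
y(Z) = 3/Z (y(Z) = (5 + 1)/(Z + Z) = 6/((2*Z)) = 6*(1/(2*Z)) = 3/Z)
(45*y(1))*28 = (45*(3/1))*28 = (45*(3*1))*28 = (45*3)*28 = 135*28 = 3780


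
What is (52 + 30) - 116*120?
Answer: -13838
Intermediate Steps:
(52 + 30) - 116*120 = 82 - 13920 = -13838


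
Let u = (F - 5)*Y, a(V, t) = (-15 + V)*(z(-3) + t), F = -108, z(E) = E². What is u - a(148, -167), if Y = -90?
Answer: 31184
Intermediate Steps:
a(V, t) = (-15 + V)*(9 + t) (a(V, t) = (-15 + V)*((-3)² + t) = (-15 + V)*(9 + t))
u = 10170 (u = (-108 - 5)*(-90) = -113*(-90) = 10170)
u - a(148, -167) = 10170 - (-135 - 15*(-167) + 9*148 + 148*(-167)) = 10170 - (-135 + 2505 + 1332 - 24716) = 10170 - 1*(-21014) = 10170 + 21014 = 31184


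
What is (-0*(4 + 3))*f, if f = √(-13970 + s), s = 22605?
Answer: 0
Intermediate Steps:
f = √8635 (f = √(-13970 + 22605) = √8635 ≈ 92.925)
(-0*(4 + 3))*f = (-0*(4 + 3))*√8635 = (-0*7)*√8635 = (-5*0)*√8635 = 0*√8635 = 0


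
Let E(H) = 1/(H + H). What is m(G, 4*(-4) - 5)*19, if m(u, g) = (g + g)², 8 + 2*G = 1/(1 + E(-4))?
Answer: 33516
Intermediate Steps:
E(H) = 1/(2*H)
G = -24/7 (G = -4 + 1/(2*(1 + (½)/(-4))) = -4 + 1/(2*(1 + (½)*(-¼))) = -4 + 1/(2*(1 - ⅛)) = -4 + 1/(2*(7/8)) = -4 + (½)*(8/7) = -4 + 4/7 = -24/7 ≈ -3.4286)
m(u, g) = 4*g² (m(u, g) = (2*g)² = 4*g²)
m(G, 4*(-4) - 5)*19 = (4*(4*(-4) - 5)²)*19 = (4*(-16 - 5)²)*19 = (4*(-21)²)*19 = (4*441)*19 = 1764*19 = 33516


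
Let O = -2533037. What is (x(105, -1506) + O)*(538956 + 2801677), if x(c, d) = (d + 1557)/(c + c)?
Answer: -592336232678709/70 ≈ -8.4619e+12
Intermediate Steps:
x(c, d) = (1557 + d)/(2*c) (x(c, d) = (1557 + d)/((2*c)) = (1557 + d)*(1/(2*c)) = (1557 + d)/(2*c))
(x(105, -1506) + O)*(538956 + 2801677) = ((½)*(1557 - 1506)/105 - 2533037)*(538956 + 2801677) = ((½)*(1/105)*51 - 2533037)*3340633 = (17/70 - 2533037)*3340633 = -177312573/70*3340633 = -592336232678709/70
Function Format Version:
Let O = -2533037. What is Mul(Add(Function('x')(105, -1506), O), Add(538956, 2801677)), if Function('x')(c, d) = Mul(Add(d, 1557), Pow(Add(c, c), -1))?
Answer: Rational(-592336232678709, 70) ≈ -8.4619e+12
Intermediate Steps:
Function('x')(c, d) = Mul(Rational(1, 2), Pow(c, -1), Add(1557, d)) (Function('x')(c, d) = Mul(Add(1557, d), Pow(Mul(2, c), -1)) = Mul(Add(1557, d), Mul(Rational(1, 2), Pow(c, -1))) = Mul(Rational(1, 2), Pow(c, -1), Add(1557, d)))
Mul(Add(Function('x')(105, -1506), O), Add(538956, 2801677)) = Mul(Add(Mul(Rational(1, 2), Pow(105, -1), Add(1557, -1506)), -2533037), Add(538956, 2801677)) = Mul(Add(Mul(Rational(1, 2), Rational(1, 105), 51), -2533037), 3340633) = Mul(Add(Rational(17, 70), -2533037), 3340633) = Mul(Rational(-177312573, 70), 3340633) = Rational(-592336232678709, 70)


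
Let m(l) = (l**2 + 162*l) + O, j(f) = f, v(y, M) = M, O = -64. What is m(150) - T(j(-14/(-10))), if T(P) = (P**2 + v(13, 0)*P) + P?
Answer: 1168316/25 ≈ 46733.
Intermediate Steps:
m(l) = -64 + l**2 + 162*l (m(l) = (l**2 + 162*l) - 64 = -64 + l**2 + 162*l)
T(P) = P + P**2 (T(P) = (P**2 + 0*P) + P = (P**2 + 0) + P = P**2 + P = P + P**2)
m(150) - T(j(-14/(-10))) = (-64 + 150**2 + 162*150) - (-14/(-10))*(1 - 14/(-10)) = (-64 + 22500 + 24300) - (-14*(-1/10))*(1 - 14*(-1/10)) = 46736 - 7*(1 + 7/5)/5 = 46736 - 7*12/(5*5) = 46736 - 1*84/25 = 46736 - 84/25 = 1168316/25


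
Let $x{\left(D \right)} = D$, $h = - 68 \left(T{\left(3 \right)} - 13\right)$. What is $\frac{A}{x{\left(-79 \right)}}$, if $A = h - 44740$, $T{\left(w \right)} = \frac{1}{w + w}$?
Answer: $\frac{131602}{237} \approx 555.28$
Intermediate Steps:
$T{\left(w \right)} = \frac{1}{2 w}$
$h = \frac{2618}{3}$ ($h = - 68 \left(\frac{1}{2 \cdot 3} - 13\right) = - 68 \left(\frac{1}{2} \cdot \frac{1}{3} - 13\right) = - 68 \left(\frac{1}{6} - 13\right) = \left(-68\right) \left(- \frac{77}{6}\right) = \frac{2618}{3} \approx 872.67$)
$A = - \frac{131602}{3}$ ($A = \frac{2618}{3} - 44740 = - \frac{131602}{3} \approx -43867.0$)
$\frac{A}{x{\left(-79 \right)}} = - \frac{131602}{3 \left(-79\right)} = \left(- \frac{131602}{3}\right) \left(- \frac{1}{79}\right) = \frac{131602}{237}$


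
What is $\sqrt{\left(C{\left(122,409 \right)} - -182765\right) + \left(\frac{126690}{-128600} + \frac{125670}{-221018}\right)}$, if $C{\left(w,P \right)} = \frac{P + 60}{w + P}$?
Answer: $\frac{\sqrt{2891047412268942684550462985}}{125771397990} \approx 427.51$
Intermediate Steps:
$C{\left(w,P \right)} = \frac{60 + P}{P + w}$
$\sqrt{\left(C{\left(122,409 \right)} - -182765\right) + \left(\frac{126690}{-128600} + \frac{125670}{-221018}\right)} = \sqrt{\left(\frac{60 + 409}{409 + 122} - -182765\right) + \left(\frac{126690}{-128600} + \frac{125670}{-221018}\right)} = \sqrt{\left(\frac{1}{531} \cdot 469 + 182765\right) + \left(126690 \left(- \frac{1}{128600}\right) + 125670 \left(- \frac{1}{221018}\right)\right)} = \sqrt{\left(\frac{1}{531} \cdot 469 + 182765\right) - \frac{2208096621}{1421145740}} = \sqrt{\left(\frac{469}{531} + 182765\right) - \frac{2208096621}{1421145740}} = \sqrt{\frac{97048684}{531} - \frac{2208096621}{1421145740}} = \sqrt{\frac{137919151339900409}{754628387940}} = \frac{\sqrt{2891047412268942684550462985}}{125771397990}$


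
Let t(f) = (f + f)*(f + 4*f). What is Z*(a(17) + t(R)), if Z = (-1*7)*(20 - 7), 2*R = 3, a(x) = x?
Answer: -7189/2 ≈ -3594.5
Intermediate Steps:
R = 3/2 (R = (½)*3 = 3/2 ≈ 1.5000)
Z = -91 (Z = -7*13 = -91)
t(f) = 10*f² (t(f) = (2*f)*(5*f) = 10*f²)
Z*(a(17) + t(R)) = -91*(17 + 10*(3/2)²) = -91*(17 + 10*(9/4)) = -91*(17 + 45/2) = -91*79/2 = -7189/2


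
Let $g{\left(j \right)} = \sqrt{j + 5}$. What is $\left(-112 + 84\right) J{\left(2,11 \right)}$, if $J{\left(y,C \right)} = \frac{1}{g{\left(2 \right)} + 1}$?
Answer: $\frac{14}{3} - \frac{14 \sqrt{7}}{3} \approx -7.6802$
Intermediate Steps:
$g{\left(j \right)} = \sqrt{5 + j}$
$J{\left(y,C \right)} = \frac{1}{1 + \sqrt{7}}$ ($J{\left(y,C \right)} = \frac{1}{\sqrt{5 + 2} + 1} = \frac{1}{\sqrt{7} + 1} = \frac{1}{1 + \sqrt{7}}$)
$\left(-112 + 84\right) J{\left(2,11 \right)} = \left(-112 + 84\right) \left(- \frac{1}{6} + \frac{\sqrt{7}}{6}\right) = - 28 \left(- \frac{1}{6} + \frac{\sqrt{7}}{6}\right) = \frac{14}{3} - \frac{14 \sqrt{7}}{3}$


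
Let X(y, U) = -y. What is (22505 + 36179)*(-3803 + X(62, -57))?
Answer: -226813660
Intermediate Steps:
(22505 + 36179)*(-3803 + X(62, -57)) = (22505 + 36179)*(-3803 - 1*62) = 58684*(-3803 - 62) = 58684*(-3865) = -226813660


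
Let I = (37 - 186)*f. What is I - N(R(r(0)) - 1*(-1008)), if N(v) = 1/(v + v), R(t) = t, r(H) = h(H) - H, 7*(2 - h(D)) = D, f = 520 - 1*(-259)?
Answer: -234463421/2020 ≈ -1.1607e+5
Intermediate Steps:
f = 779 (f = 520 + 259 = 779)
h(D) = 2 - D/7
r(H) = 2 - 8*H/7 (r(H) = (2 - H/7) - H = 2 - 8*H/7)
I = -116071 (I = (37 - 186)*779 = -149*779 = -116071)
N(v) = 1/(2*v)
I - N(R(r(0)) - 1*(-1008)) = -116071 - 1/(2*((2 - 8/7*0) - 1*(-1008))) = -116071 - 1/(2*((2 + 0) + 1008)) = -116071 - 1/(2*(2 + 1008)) = -116071 - 1/(2*1010) = -116071 - 1*1/2020 = -116071 - 1/2020 = -234463421/2020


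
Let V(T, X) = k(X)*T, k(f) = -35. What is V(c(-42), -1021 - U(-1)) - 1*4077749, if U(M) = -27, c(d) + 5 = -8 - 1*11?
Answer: -4076909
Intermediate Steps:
c(d) = -24 (c(d) = -5 + (-8 - 1*11) = -5 + (-8 - 11) = -5 - 19 = -24)
V(T, X) = -35*T
V(c(-42), -1021 - U(-1)) - 1*4077749 = -35*(-24) - 1*4077749 = 840 - 4077749 = -4076909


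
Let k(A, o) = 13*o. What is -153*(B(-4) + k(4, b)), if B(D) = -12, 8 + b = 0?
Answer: 17748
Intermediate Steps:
b = -8 (b = -8 + 0 = -8)
-153*(B(-4) + k(4, b)) = -153*(-12 + 13*(-8)) = -153*(-12 - 104) = -153*(-116) = 17748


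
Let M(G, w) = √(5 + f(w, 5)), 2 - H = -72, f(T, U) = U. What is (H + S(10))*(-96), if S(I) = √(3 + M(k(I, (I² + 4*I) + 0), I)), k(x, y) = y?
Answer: -7104 - 96*√(3 + √10) ≈ -7342.3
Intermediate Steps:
H = 74 (H = 2 - 1*(-72) = 2 + 72 = 74)
M(G, w) = √10 (M(G, w) = √(5 + 5) = √10)
S(I) = √(3 + √10)
(H + S(10))*(-96) = (74 + √(3 + √10))*(-96) = -7104 - 96*√(3 + √10)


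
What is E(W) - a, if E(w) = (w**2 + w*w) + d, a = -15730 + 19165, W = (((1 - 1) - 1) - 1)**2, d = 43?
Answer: -3360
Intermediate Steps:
W = 4 (W = ((0 - 1) - 1)**2 = (-1 - 1)**2 = (-2)**2 = 4)
a = 3435
E(w) = 43 + 2*w**2 (E(w) = (w**2 + w*w) + 43 = (w**2 + w**2) + 43 = 2*w**2 + 43 = 43 + 2*w**2)
E(W) - a = (43 + 2*4**2) - 1*3435 = (43 + 2*16) - 3435 = (43 + 32) - 3435 = 75 - 3435 = -3360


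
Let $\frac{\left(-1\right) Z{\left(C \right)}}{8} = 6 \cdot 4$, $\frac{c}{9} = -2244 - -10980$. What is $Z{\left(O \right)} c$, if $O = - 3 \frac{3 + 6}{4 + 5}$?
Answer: $-15095808$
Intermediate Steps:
$c = 78624$ ($c = 9 \left(-2244 - -10980\right) = 9 \left(-2244 + 10980\right) = 9 \cdot 8736 = 78624$)
$O = -3$ ($O = - 3 \cdot \frac{9}{9} = - 3 \cdot 9 \cdot \frac{1}{9} = \left(-3\right) 1 = -3$)
$Z{\left(C \right)} = -192$ ($Z{\left(C \right)} = - 8 \cdot 6 \cdot 4 = \left(-8\right) 24 = -192$)
$Z{\left(O \right)} c = \left(-192\right) 78624 = -15095808$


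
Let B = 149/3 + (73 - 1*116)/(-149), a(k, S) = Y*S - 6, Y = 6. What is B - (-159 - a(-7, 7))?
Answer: 109495/447 ≈ 244.96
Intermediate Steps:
a(k, S) = -6 + 6*S (a(k, S) = 6*S - 6 = -6 + 6*S)
B = 22330/447 (B = 149*(⅓) + (73 - 116)*(-1/149) = 149/3 - 43*(-1/149) = 149/3 + 43/149 = 22330/447 ≈ 49.955)
B - (-159 - a(-7, 7)) = 22330/447 - (-159 - (-6 + 6*7)) = 22330/447 - (-159 - (-6 + 42)) = 22330/447 - (-159 - 1*36) = 22330/447 - (-159 - 36) = 22330/447 - 1*(-195) = 22330/447 + 195 = 109495/447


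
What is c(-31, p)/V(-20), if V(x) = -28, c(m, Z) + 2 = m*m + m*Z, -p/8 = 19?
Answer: -5671/28 ≈ -202.54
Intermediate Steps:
p = -152 (p = -8*19 = -152)
c(m, Z) = -2 + m**2 + Z*m (c(m, Z) = -2 + (m*m + m*Z) = -2 + (m**2 + Z*m) = -2 + m**2 + Z*m)
c(-31, p)/V(-20) = (-2 + (-31)**2 - 152*(-31))/(-28) = (-2 + 961 + 4712)*(-1/28) = 5671*(-1/28) = -5671/28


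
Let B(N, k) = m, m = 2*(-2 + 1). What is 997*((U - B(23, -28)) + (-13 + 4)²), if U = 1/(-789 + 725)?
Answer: 5295067/64 ≈ 82735.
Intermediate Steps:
U = -1/64 (U = 1/(-64) = -1/64 ≈ -0.015625)
m = -2 (m = 2*(-1) = -2)
B(N, k) = -2
997*((U - B(23, -28)) + (-13 + 4)²) = 997*((-1/64 - 1*(-2)) + (-13 + 4)²) = 997*((-1/64 + 2) + (-9)²) = 997*(127/64 + 81) = 997*(5311/64) = 5295067/64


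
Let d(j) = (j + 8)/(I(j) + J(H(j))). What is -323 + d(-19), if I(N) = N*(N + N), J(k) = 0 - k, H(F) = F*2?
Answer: -245491/760 ≈ -323.01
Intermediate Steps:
H(F) = 2*F
J(k) = -k
I(N) = 2*N² (I(N) = N*(2*N) = 2*N²)
d(j) = (8 + j)/(-2*j + 2*j²) (d(j) = (j + 8)/(2*j² - 2*j) = (8 + j)/(2*j² - 2*j) = (8 + j)/(-2*j + 2*j²))
-323 + d(-19) = -323 + (½)*(8 - 19)/(-19*(-1 - 19)) = -323 + (½)*(-1/19)*(-11)/(-20) = -323 + (½)*(-1/19)*(-1/20)*(-11) = -323 - 11/760 = -245491/760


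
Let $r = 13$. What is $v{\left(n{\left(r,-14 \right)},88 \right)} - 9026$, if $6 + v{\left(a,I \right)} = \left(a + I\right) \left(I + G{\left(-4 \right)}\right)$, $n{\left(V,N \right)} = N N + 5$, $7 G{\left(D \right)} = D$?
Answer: $\frac{113644}{7} \approx 16235.0$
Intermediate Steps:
$G{\left(D \right)} = \frac{D}{7}$
$n{\left(V,N \right)} = 5 + N^{2}$ ($n{\left(V,N \right)} = N^{2} + 5 = 5 + N^{2}$)
$v{\left(a,I \right)} = -6 + \left(- \frac{4}{7} + I\right) \left(I + a\right)$ ($v{\left(a,I \right)} = -6 + \left(a + I\right) \left(I + \frac{1}{7} \left(-4\right)\right) = -6 + \left(I + a\right) \left(I - \frac{4}{7}\right) = -6 + \left(I + a\right) \left(- \frac{4}{7} + I\right) = -6 + \left(- \frac{4}{7} + I\right) \left(I + a\right)$)
$v{\left(n{\left(r,-14 \right)},88 \right)} - 9026 = \left(-6 + 88^{2} - \frac{352}{7} - \frac{4 \left(5 + \left(-14\right)^{2}\right)}{7} + 88 \left(5 + \left(-14\right)^{2}\right)\right) - 9026 = \left(-6 + 7744 - \frac{352}{7} - \frac{4 \left(5 + 196\right)}{7} + 88 \left(5 + 196\right)\right) - 9026 = \left(-6 + 7744 - \frac{352}{7} - \frac{804}{7} + 88 \cdot 201\right) - 9026 = \left(-6 + 7744 - \frac{352}{7} - \frac{804}{7} + 17688\right) - 9026 = \frac{176826}{7} - 9026 = \frac{113644}{7}$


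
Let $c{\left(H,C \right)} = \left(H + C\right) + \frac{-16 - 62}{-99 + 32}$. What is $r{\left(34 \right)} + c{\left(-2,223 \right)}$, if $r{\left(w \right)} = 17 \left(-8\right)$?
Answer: $\frac{5773}{67} \approx 86.164$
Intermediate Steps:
$c{\left(H,C \right)} = \frac{78}{67} + C + H$ ($c{\left(H,C \right)} = \left(C + H\right) - \frac{78}{-67} = \left(C + H\right) - - \frac{78}{67} = \left(C + H\right) + \frac{78}{67} = \frac{78}{67} + C + H$)
$r{\left(w \right)} = -136$
$r{\left(34 \right)} + c{\left(-2,223 \right)} = -136 + \left(\frac{78}{67} + 223 - 2\right) = -136 + \frac{14885}{67} = \frac{5773}{67}$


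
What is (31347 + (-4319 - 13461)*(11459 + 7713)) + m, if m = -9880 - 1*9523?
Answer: -340866216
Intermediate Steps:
m = -19403 (m = -9880 - 9523 = -19403)
(31347 + (-4319 - 13461)*(11459 + 7713)) + m = (31347 + (-4319 - 13461)*(11459 + 7713)) - 19403 = (31347 - 17780*19172) - 19403 = (31347 - 340878160) - 19403 = -340846813 - 19403 = -340866216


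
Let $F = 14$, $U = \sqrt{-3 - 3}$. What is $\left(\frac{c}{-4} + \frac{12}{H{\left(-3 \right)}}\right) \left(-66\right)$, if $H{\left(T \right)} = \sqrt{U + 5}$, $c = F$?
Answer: $231 - \frac{792}{\sqrt{5 + i \sqrt{6}}} \approx -95.98 + 75.79 i$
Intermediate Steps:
$U = i \sqrt{6}$ ($U = \sqrt{-6} = i \sqrt{6} \approx 2.4495 i$)
$c = 14$
$H{\left(T \right)} = \sqrt{5 + i \sqrt{6}}$ ($H{\left(T \right)} = \sqrt{i \sqrt{6} + 5} = \sqrt{5 + i \sqrt{6}}$)
$\left(\frac{c}{-4} + \frac{12}{H{\left(-3 \right)}}\right) \left(-66\right) = \left(\frac{14}{-4} + \frac{12}{\sqrt{5 + i \sqrt{6}}}\right) \left(-66\right) = \left(14 \left(- \frac{1}{4}\right) + \frac{12}{\sqrt{5 + i \sqrt{6}}}\right) \left(-66\right) = \left(- \frac{7}{2} + \frac{12}{\sqrt{5 + i \sqrt{6}}}\right) \left(-66\right) = 231 - \frac{792}{\sqrt{5 + i \sqrt{6}}}$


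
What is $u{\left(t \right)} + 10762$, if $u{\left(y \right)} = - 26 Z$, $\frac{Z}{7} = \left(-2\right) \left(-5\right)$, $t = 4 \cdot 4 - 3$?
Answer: $8942$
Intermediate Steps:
$t = 13$ ($t = 16 - 3 = 13$)
$Z = 70$ ($Z = 7 \left(\left(-2\right) \left(-5\right)\right) = 7 \cdot 10 = 70$)
$u{\left(y \right)} = -1820$ ($u{\left(y \right)} = \left(-26\right) 70 = -1820$)
$u{\left(t \right)} + 10762 = -1820 + 10762 = 8942$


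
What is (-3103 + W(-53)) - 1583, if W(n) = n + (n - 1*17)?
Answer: -4809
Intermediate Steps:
W(n) = -17 + 2*n (W(n) = n + (n - 17) = n + (-17 + n) = -17 + 2*n)
(-3103 + W(-53)) - 1583 = (-3103 + (-17 + 2*(-53))) - 1583 = (-3103 + (-17 - 106)) - 1583 = (-3103 - 123) - 1583 = -3226 - 1583 = -4809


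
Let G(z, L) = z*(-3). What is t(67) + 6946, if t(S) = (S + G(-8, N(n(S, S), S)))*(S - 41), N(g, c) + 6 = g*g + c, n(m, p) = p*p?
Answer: 9312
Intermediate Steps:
n(m, p) = p²
N(g, c) = -6 + c + g² (N(g, c) = -6 + (g*g + c) = -6 + (g² + c) = -6 + (c + g²) = -6 + c + g²)
G(z, L) = -3*z
t(S) = (-41 + S)*(24 + S) (t(S) = (S - 3*(-8))*(S - 41) = (S + 24)*(-41 + S) = (24 + S)*(-41 + S) = (-41 + S)*(24 + S))
t(67) + 6946 = (-984 + 67² - 17*67) + 6946 = (-984 + 4489 - 1139) + 6946 = 2366 + 6946 = 9312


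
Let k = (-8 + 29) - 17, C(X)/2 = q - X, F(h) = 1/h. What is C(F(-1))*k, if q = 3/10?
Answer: 52/5 ≈ 10.400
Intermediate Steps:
q = 3/10 (q = 3*(⅒) = 3/10 ≈ 0.30000)
C(X) = ⅗ - 2*X (C(X) = 2*(3/10 - X) = ⅗ - 2*X)
k = 4 (k = 21 - 17 = 4)
C(F(-1))*k = (⅗ - 2/(-1))*4 = (⅗ - 2*(-1))*4 = (⅗ + 2)*4 = (13/5)*4 = 52/5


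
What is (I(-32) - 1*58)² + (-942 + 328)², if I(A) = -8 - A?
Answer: 378152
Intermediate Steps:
(I(-32) - 1*58)² + (-942 + 328)² = ((-8 - 1*(-32)) - 1*58)² + (-942 + 328)² = ((-8 + 32) - 58)² + (-614)² = (24 - 58)² + 376996 = (-34)² + 376996 = 1156 + 376996 = 378152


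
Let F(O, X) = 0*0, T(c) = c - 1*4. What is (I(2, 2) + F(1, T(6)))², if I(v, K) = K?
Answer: 4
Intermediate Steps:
T(c) = -4 + c (T(c) = c - 4 = -4 + c)
F(O, X) = 0
(I(2, 2) + F(1, T(6)))² = (2 + 0)² = 2² = 4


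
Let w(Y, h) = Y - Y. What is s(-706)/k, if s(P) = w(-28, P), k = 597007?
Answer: 0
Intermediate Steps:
w(Y, h) = 0
s(P) = 0
s(-706)/k = 0/597007 = 0*(1/597007) = 0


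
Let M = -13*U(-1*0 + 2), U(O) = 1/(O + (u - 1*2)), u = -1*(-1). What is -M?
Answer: 13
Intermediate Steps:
u = 1
U(O) = 1/(-1 + O) (U(O) = 1/(O + (1 - 1*2)) = 1/(O + (1 - 2)) = 1/(O - 1) = 1/(-1 + O))
M = -13 (M = -13/(-1 + (-1*0 + 2)) = -13/(-1 + (0 + 2)) = -13/(-1 + 2) = -13/1 = -13*1 = -13)
-M = -1*(-13) = 13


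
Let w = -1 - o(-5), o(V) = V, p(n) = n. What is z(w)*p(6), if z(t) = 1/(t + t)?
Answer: ¾ ≈ 0.75000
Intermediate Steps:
w = 4 (w = -1 - 1*(-5) = -1 + 5 = 4)
z(t) = 1/(2*t)
z(w)*p(6) = ((½)/4)*6 = ((½)*(¼))*6 = (⅛)*6 = ¾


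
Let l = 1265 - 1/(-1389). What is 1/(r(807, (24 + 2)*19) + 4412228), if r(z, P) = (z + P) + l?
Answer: 1389/6132148867 ≈ 2.2651e-7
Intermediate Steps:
l = 1757086/1389 (l = 1265 - 1*(-1/1389) = 1265 + 1/1389 = 1757086/1389 ≈ 1265.0)
r(z, P) = 1757086/1389 + P + z (r(z, P) = (z + P) + 1757086/1389 = (P + z) + 1757086/1389 = 1757086/1389 + P + z)
1/(r(807, (24 + 2)*19) + 4412228) = 1/((1757086/1389 + (24 + 2)*19 + 807) + 4412228) = 1/((1757086/1389 + 26*19 + 807) + 4412228) = 1/((1757086/1389 + 494 + 807) + 4412228) = 1/(3564175/1389 + 4412228) = 1/(6132148867/1389) = 1389/6132148867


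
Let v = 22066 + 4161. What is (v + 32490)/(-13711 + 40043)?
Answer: 58717/26332 ≈ 2.2299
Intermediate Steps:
v = 26227
(v + 32490)/(-13711 + 40043) = (26227 + 32490)/(-13711 + 40043) = 58717/26332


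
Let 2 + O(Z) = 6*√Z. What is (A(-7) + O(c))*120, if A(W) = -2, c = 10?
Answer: -480 + 720*√10 ≈ 1796.8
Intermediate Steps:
O(Z) = -2 + 6*√Z
(A(-7) + O(c))*120 = (-2 + (-2 + 6*√10))*120 = (-4 + 6*√10)*120 = -480 + 720*√10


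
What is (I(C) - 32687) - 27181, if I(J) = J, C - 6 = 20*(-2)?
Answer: -59902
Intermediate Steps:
C = -34 (C = 6 + 20*(-2) = 6 - 40 = -34)
(I(C) - 32687) - 27181 = (-34 - 32687) - 27181 = -32721 - 27181 = -59902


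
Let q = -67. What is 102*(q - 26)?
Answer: -9486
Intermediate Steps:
102*(q - 26) = 102*(-67 - 26) = 102*(-93) = -9486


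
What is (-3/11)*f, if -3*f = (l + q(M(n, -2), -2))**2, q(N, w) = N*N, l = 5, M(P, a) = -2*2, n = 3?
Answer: 441/11 ≈ 40.091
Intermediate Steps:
M(P, a) = -4
q(N, w) = N**2
f = -147 (f = -(5 + (-4)**2)**2/3 = -(5 + 16)**2/3 = -1/3*21**2 = -1/3*441 = -147)
(-3/11)*f = (-3/11)*(-147) = ((1/11)*(-3))*(-147) = -3/11*(-147) = 441/11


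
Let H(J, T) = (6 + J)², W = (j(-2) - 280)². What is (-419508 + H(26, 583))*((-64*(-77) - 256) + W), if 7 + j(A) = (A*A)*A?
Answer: -38373727348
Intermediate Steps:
j(A) = -7 + A³ (j(A) = -7 + (A*A)*A = -7 + A²*A = -7 + A³)
W = 87025 (W = ((-7 + (-2)³) - 280)² = ((-7 - 8) - 280)² = (-15 - 280)² = (-295)² = 87025)
(-419508 + H(26, 583))*((-64*(-77) - 256) + W) = (-419508 + (6 + 26)²)*((-64*(-77) - 256) + 87025) = (-419508 + 32²)*((4928 - 256) + 87025) = (-419508 + 1024)*(4672 + 87025) = -418484*91697 = -38373727348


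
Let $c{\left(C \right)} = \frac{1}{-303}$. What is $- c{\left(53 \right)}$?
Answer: $\frac{1}{303} \approx 0.0033003$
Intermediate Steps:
$c{\left(C \right)} = - \frac{1}{303}$
$- c{\left(53 \right)} = \left(-1\right) \left(- \frac{1}{303}\right) = \frac{1}{303}$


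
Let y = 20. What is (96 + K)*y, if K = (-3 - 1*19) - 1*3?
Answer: 1420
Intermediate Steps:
K = -25 (K = (-3 - 19) - 3 = -22 - 3 = -25)
(96 + K)*y = (96 - 25)*20 = 71*20 = 1420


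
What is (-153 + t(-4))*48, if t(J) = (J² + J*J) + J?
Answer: -6000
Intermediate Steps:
t(J) = J + 2*J² (t(J) = (J² + J²) + J = 2*J² + J = J + 2*J²)
(-153 + t(-4))*48 = (-153 - 4*(1 + 2*(-4)))*48 = (-153 - 4*(1 - 8))*48 = (-153 - 4*(-7))*48 = (-153 + 28)*48 = -125*48 = -6000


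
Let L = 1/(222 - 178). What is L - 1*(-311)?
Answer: 13685/44 ≈ 311.02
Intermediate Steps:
L = 1/44 ≈ 0.022727
L - 1*(-311) = 1/44 - 1*(-311) = 1/44 + 311 = 13685/44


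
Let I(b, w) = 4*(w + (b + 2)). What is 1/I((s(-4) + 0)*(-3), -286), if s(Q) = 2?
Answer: -1/1160 ≈ -0.00086207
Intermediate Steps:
I(b, w) = 8 + 4*b + 4*w (I(b, w) = 4*(w + (2 + b)) = 4*(2 + b + w) = 8 + 4*b + 4*w)
1/I((s(-4) + 0)*(-3), -286) = 1/(8 + 4*((2 + 0)*(-3)) + 4*(-286)) = 1/(8 + 4*(2*(-3)) - 1144) = 1/(8 + 4*(-6) - 1144) = 1/(8 - 24 - 1144) = 1/(-1160) = -1/1160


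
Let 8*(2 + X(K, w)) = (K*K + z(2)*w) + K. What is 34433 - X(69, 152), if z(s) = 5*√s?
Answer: 135325/4 - 95*√2 ≈ 33697.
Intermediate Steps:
X(K, w) = -2 + K/8 + K²/8 + 5*w*√2/8 (X(K, w) = -2 + ((K*K + (5*√2)*w) + K)/8 = -2 + ((K² + 5*w*√2) + K)/8 = -2 + (K + K² + 5*w*√2)/8 = -2 + (K/8 + K²/8 + 5*w*√2/8) = -2 + K/8 + K²/8 + 5*w*√2/8)
34433 - X(69, 152) = 34433 - (-2 + (⅛)*69 + (⅛)*69² + (5/8)*152*√2) = 34433 - (-2 + 69/8 + (⅛)*4761 + 95*√2) = 34433 - (-2 + 69/8 + 4761/8 + 95*√2) = 34433 - (2407/4 + 95*√2) = 34433 + (-2407/4 - 95*√2) = 135325/4 - 95*√2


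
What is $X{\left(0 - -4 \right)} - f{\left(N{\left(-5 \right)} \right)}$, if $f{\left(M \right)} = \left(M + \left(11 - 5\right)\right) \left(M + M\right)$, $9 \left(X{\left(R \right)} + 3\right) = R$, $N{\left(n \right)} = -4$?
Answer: $\frac{121}{9} \approx 13.444$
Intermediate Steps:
$X{\left(R \right)} = -3 + \frac{R}{9}$
$f{\left(M \right)} = 2 M \left(6 + M\right)$ ($f{\left(M \right)} = \left(M + \left(11 - 5\right)\right) 2 M = \left(M + 6\right) 2 M = \left(6 + M\right) 2 M = 2 M \left(6 + M\right)$)
$X{\left(0 - -4 \right)} - f{\left(N{\left(-5 \right)} \right)} = \left(-3 + \frac{0 - -4}{9}\right) - 2 \left(-4\right) \left(6 - 4\right) = \left(-3 + \frac{0 + 4}{9}\right) - 2 \left(-4\right) 2 = \left(-3 + \frac{1}{9} \cdot 4\right) - -16 = \left(-3 + \frac{4}{9}\right) + 16 = - \frac{23}{9} + 16 = \frac{121}{9}$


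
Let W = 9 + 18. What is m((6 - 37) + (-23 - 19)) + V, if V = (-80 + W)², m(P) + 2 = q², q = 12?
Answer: 2951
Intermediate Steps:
W = 27
m(P) = 142 (m(P) = -2 + 12² = -2 + 144 = 142)
V = 2809 (V = (-80 + 27)² = (-53)² = 2809)
m((6 - 37) + (-23 - 19)) + V = 142 + 2809 = 2951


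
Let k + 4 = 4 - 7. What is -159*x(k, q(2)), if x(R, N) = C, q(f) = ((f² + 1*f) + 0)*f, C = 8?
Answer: -1272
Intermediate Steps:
q(f) = f*(f + f²) (q(f) = ((f² + f) + 0)*f = ((f + f²) + 0)*f = (f + f²)*f = f*(f + f²))
k = -7 (k = -4 + (4 - 7) = -4 - 3 = -7)
x(R, N) = 8
-159*x(k, q(2)) = -159*8 = -1272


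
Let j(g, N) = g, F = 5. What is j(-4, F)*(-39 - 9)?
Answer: 192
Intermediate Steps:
j(-4, F)*(-39 - 9) = -4*(-39 - 9) = -4*(-48) = 192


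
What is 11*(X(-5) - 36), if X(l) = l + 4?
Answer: -407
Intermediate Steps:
X(l) = 4 + l
11*(X(-5) - 36) = 11*((4 - 5) - 36) = 11*(-1 - 36) = 11*(-37) = -407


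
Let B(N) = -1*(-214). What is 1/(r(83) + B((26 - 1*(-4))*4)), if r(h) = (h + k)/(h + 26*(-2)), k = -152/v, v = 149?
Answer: 4619/1000681 ≈ 0.0046159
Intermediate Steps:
B(N) = 214
k = -152/149 ≈ -1.0201
r(h) = (-152/149 + h)/(-52 + h) (r(h) = (h - 152/149)/(h + 26*(-2)) = (-152/149 + h)/(h - 52) = (-152/149 + h)/(-52 + h))
1/(r(83) + B((26 - 1*(-4))*4)) = 1/((-152/149 + 83)/(-52 + 83) + 214) = 1/((12215/149)/31 + 214) = 1/((1/31)*(12215/149) + 214) = 1/(12215/4619 + 214) = 1/(1000681/4619) = 4619/1000681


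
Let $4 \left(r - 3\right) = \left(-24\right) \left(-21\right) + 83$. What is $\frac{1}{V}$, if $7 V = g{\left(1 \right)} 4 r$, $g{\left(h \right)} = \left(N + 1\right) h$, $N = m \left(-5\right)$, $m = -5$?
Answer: $\frac{7}{15574} \approx 0.00044947$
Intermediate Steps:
$r = \frac{599}{4}$ ($r = 3 + \frac{\left(-24\right) \left(-21\right) + 83}{4} = 3 + \frac{504 + 83}{4} = 3 + \frac{1}{4} \cdot 587 = 3 + \frac{587}{4} = \frac{599}{4} \approx 149.75$)
$N = 25$ ($N = \left(-5\right) \left(-5\right) = 25$)
$g{\left(h \right)} = 26 h$ ($g{\left(h \right)} = \left(25 + 1\right) h = 26 h$)
$V = \frac{15574}{7}$ ($V = \frac{26 \cdot 1 \cdot 4 \cdot \frac{599}{4}}{7} = \frac{26 \cdot 4 \cdot \frac{599}{4}}{7} = \frac{104 \cdot \frac{599}{4}}{7} = \frac{1}{7} \cdot 15574 = \frac{15574}{7} \approx 2224.9$)
$\frac{1}{V} = \frac{1}{\frac{15574}{7}} = \frac{7}{15574}$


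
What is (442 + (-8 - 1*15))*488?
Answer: 204472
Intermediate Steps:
(442 + (-8 - 1*15))*488 = (442 + (-8 - 15))*488 = (442 - 23)*488 = 419*488 = 204472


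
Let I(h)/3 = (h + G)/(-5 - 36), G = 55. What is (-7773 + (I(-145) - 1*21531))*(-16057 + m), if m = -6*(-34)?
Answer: 19042528482/41 ≈ 4.6445e+8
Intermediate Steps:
m = 204
I(h) = -165/41 - 3*h/41 (I(h) = 3*((h + 55)/(-5 - 36)) = 3*((55 + h)/(-41)) = 3*((55 + h)*(-1/41)) = 3*(-55/41 - h/41) = -165/41 - 3*h/41)
(-7773 + (I(-145) - 1*21531))*(-16057 + m) = (-7773 + ((-165/41 - 3/41*(-145)) - 1*21531))*(-16057 + 204) = (-7773 + ((-165/41 + 435/41) - 21531))*(-15853) = (-7773 + (270/41 - 21531))*(-15853) = (-7773 - 882501/41)*(-15853) = -1201194/41*(-15853) = 19042528482/41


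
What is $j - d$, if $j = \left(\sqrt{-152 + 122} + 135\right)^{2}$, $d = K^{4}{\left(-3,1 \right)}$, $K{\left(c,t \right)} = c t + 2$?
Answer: $18194 + 270 i \sqrt{30} \approx 18194.0 + 1478.9 i$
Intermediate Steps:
$K{\left(c,t \right)} = 2 + c t$
$d = 1$ ($d = \left(2 - 3\right)^{4} = \left(-1\right)^{4} = 1$)
$j = \left(135 + i \sqrt{30}\right)^{2}$ ($j = \left(\sqrt{-30} + 135\right)^{2} = \left(i \sqrt{30} + 135\right)^{2} = \left(135 + i \sqrt{30}\right)^{2} \approx 18195.0 + 1478.9 i$)
$j - d = \left(135 + i \sqrt{30}\right)^{2} - 1 = -1 + \left(135 + i \sqrt{30}\right)^{2}$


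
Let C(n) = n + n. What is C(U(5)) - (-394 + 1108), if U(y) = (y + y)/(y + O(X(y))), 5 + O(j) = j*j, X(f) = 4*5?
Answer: -14279/20 ≈ -713.95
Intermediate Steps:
X(f) = 20
O(j) = -5 + j**2 (O(j) = -5 + j*j = -5 + j**2)
U(y) = 2*y/(395 + y) (U(y) = (y + y)/(y + (-5 + 20**2)) = (2*y)/(y + (-5 + 400)) = (2*y)/(y + 395) = (2*y)/(395 + y) = 2*y/(395 + y))
C(n) = 2*n
C(U(5)) - (-394 + 1108) = 2*(2*5/(395 + 5)) - (-394 + 1108) = 2*(2*5/400) - 1*714 = 2*(2*5*(1/400)) - 714 = 2*(1/40) - 714 = 1/20 - 714 = -14279/20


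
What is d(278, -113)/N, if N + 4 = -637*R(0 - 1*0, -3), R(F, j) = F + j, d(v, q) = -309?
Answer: -309/1907 ≈ -0.16203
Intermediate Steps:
N = 1907 (N = -4 - 637*((0 - 1*0) - 3) = -4 - 637*((0 + 0) - 3) = -4 - 637*(0 - 3) = -4 - 637*(-3) = -4 + 1911 = 1907)
d(278, -113)/N = -309/1907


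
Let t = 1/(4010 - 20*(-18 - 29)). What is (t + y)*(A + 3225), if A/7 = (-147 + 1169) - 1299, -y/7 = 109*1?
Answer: -2428513907/2475 ≈ -9.8122e+5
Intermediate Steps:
y = -763 ≈ -763.00
A = -1939 (A = 7*((-147 + 1169) - 1299) = 7*(1022 - 1299) = 7*(-277) = -1939)
t = 1/4950 (t = 1/(4010 - 20*(-47)) = 1/(4010 + 940) = 1/4950 ≈ 0.00020202)
(t + y)*(A + 3225) = (1/4950 - 763)*(-1939 + 3225) = -3776849/4950*1286 = -2428513907/2475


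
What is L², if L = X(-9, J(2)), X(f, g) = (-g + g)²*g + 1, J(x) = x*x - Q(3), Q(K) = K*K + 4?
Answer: 1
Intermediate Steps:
Q(K) = 4 + K² (Q(K) = K² + 4 = 4 + K²)
J(x) = -13 + x² (J(x) = x*x - (4 + 3²) = x² - (4 + 9) = x² - 1*13 = x² - 13 = -13 + x²)
X(f, g) = 1 (X(f, g) = 0²*g + 1 = 0*g + 1 = 0 + 1 = 1)
L = 1
L² = 1² = 1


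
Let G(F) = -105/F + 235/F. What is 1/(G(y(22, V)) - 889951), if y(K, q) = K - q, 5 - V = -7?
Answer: -1/889938 ≈ -1.1237e-6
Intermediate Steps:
V = 12 (V = 5 - 1*(-7) = 5 + 7 = 12)
G(F) = 130/F
1/(G(y(22, V)) - 889951) = 1/(130/(22 - 1*12) - 889951) = 1/(130/(22 - 12) - 889951) = 1/(130/10 - 889951) = 1/(130*(⅒) - 889951) = 1/(13 - 889951) = 1/(-889938) = -1/889938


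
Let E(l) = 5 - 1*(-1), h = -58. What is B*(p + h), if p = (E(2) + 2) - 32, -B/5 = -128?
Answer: -52480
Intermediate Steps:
B = 640 (B = -5*(-128) = 640)
E(l) = 6 (E(l) = 5 + 1 = 6)
p = -24 (p = (6 + 2) - 32 = 8 - 32 = -24)
B*(p + h) = 640*(-24 - 58) = 640*(-82) = -52480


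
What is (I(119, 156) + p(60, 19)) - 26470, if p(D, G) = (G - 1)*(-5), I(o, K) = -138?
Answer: -26698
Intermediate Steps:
p(D, G) = 5 - 5*G (p(D, G) = (-1 + G)*(-5) = 5 - 5*G)
(I(119, 156) + p(60, 19)) - 26470 = (-138 + (5 - 5*19)) - 26470 = (-138 + (5 - 95)) - 26470 = (-138 - 90) - 26470 = -228 - 26470 = -26698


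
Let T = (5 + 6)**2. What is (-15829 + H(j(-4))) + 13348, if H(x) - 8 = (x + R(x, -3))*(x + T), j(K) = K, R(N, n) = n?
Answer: -3292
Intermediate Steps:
T = 121 (T = 11**2 = 121)
H(x) = 8 + (-3 + x)*(121 + x) (H(x) = 8 + (x - 3)*(x + 121) = 8 + (-3 + x)*(121 + x))
(-15829 + H(j(-4))) + 13348 = (-15829 + (-355 + (-4)**2 + 118*(-4))) + 13348 = (-15829 + (-355 + 16 - 472)) + 13348 = (-15829 - 811) + 13348 = -16640 + 13348 = -3292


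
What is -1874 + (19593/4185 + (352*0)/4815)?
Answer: -869233/465 ≈ -1869.3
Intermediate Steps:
-1874 + (19593/4185 + (352*0)/4815) = -1874 + (19593*(1/4185) + 0*(1/4815)) = -1874 + (2177/465 + 0) = -1874 + 2177/465 = -869233/465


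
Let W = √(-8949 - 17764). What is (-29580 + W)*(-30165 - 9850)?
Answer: 1183643700 - 40015*I*√26713 ≈ 1.1836e+9 - 6.5401e+6*I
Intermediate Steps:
W = I*√26713 (W = √(-26713) = I*√26713 ≈ 163.44*I)
(-29580 + W)*(-30165 - 9850) = (-29580 + I*√26713)*(-30165 - 9850) = (-29580 + I*√26713)*(-40015) = 1183643700 - 40015*I*√26713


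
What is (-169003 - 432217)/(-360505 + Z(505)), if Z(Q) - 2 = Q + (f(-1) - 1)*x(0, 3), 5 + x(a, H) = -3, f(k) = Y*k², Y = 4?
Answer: 300610/180011 ≈ 1.6700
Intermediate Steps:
f(k) = 4*k²
x(a, H) = -8 (x(a, H) = -5 - 3 = -8)
Z(Q) = -22 + Q (Z(Q) = 2 + (Q + (4*(-1)² - 1)*(-8)) = 2 + (Q + (4*1 - 1)*(-8)) = 2 + (Q + (4 - 1)*(-8)) = 2 + (Q + 3*(-8)) = 2 + (Q - 24) = 2 + (-24 + Q) = -22 + Q)
(-169003 - 432217)/(-360505 + Z(505)) = (-169003 - 432217)/(-360505 + (-22 + 505)) = -601220/(-360505 + 483) = -601220/(-360022) = -601220*(-1/360022) = 300610/180011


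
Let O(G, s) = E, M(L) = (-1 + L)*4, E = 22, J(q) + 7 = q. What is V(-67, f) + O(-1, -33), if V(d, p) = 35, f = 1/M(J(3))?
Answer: 57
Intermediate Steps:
J(q) = -7 + q
M(L) = -4 + 4*L
O(G, s) = 22
f = -1/20 (f = 1/(-4 + 4*(-7 + 3)) = 1/(-4 + 4*(-4)) = 1/(-4 - 16) = 1/(-20) = -1/20 ≈ -0.050000)
V(-67, f) + O(-1, -33) = 35 + 22 = 57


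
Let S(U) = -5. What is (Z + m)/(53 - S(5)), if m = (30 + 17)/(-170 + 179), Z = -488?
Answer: -4345/522 ≈ -8.3238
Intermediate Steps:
m = 47/9 ≈ 5.2222
(Z + m)/(53 - S(5)) = (-488 + 47/9)/(53 - 1*(-5)) = -4345/(9*(53 + 5)) = -4345/9/58 = -4345/9*1/58 = -4345/522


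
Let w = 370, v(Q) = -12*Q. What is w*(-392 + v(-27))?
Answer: -25160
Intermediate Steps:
w*(-392 + v(-27)) = 370*(-392 - 12*(-27)) = 370*(-392 + 324) = 370*(-68) = -25160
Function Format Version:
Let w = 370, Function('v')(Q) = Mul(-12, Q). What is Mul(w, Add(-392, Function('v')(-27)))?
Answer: -25160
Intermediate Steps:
Mul(w, Add(-392, Function('v')(-27))) = Mul(370, Add(-392, Mul(-12, -27))) = Mul(370, Add(-392, 324)) = Mul(370, -68) = -25160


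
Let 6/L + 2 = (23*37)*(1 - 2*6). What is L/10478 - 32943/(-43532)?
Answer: 538648281085/711788205908 ≈ 0.75675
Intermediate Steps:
L = -2/3121 (L = 6/(-2 + (23*37)*(1 - 2*6)) = 6/(-2 + 851*(1 - 12)) = 6/(-2 + 851*(-11)) = 6/(-2 - 9361) = 6/(-9363) = 6*(-1/9363) = -2/3121 ≈ -0.00064082)
L/10478 - 32943/(-43532) = -2/3121/10478 - 32943/(-43532) = -2/3121*1/10478 - 32943*(-1/43532) = -1/16350919 + 32943/43532 = 538648281085/711788205908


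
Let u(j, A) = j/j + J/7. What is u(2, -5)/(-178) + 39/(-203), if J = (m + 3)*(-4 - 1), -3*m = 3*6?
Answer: -3790/18067 ≈ -0.20977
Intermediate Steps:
m = -6 ≈ -6.0000
J = 15 (J = (-6 + 3)*(-4 - 1) = -3*(-5) = 15)
u(j, A) = 22/7 (u(j, A) = j/j + 15/7 = 1 + 15*(1/7) = 1 + 15/7 = 22/7)
u(2, -5)/(-178) + 39/(-203) = (22/7)/(-178) + 39/(-203) = (22/7)*(-1/178) + 39*(-1/203) = -11/623 - 39/203 = -3790/18067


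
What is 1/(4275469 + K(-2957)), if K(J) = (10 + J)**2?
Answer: 1/12960278 ≈ 7.7159e-8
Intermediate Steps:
1/(4275469 + K(-2957)) = 1/(4275469 + (10 - 2957)**2) = 1/(4275469 + (-2947)**2) = 1/(4275469 + 8684809) = 1/12960278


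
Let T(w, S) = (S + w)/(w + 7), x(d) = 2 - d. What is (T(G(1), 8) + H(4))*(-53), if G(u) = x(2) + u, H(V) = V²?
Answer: -7261/8 ≈ -907.63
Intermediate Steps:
G(u) = u (G(u) = (2 - 1*2) + u = (2 - 2) + u = 0 + u = u)
T(w, S) = (S + w)/(7 + w)
(T(G(1), 8) + H(4))*(-53) = ((8 + 1)/(7 + 1) + 4²)*(-53) = (9/8 + 16)*(-53) = (137/8)*(-53) = -7261/8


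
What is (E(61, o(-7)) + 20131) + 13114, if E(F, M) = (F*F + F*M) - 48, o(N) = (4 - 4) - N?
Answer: 37345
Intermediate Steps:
o(N) = -N (o(N) = 0 - N = -N)
E(F, M) = -48 + F**2 + F*M (E(F, M) = (F**2 + F*M) - 48 = -48 + F**2 + F*M)
(E(61, o(-7)) + 20131) + 13114 = ((-48 + 61**2 + 61*(-1*(-7))) + 20131) + 13114 = ((-48 + 3721 + 61*7) + 20131) + 13114 = ((-48 + 3721 + 427) + 20131) + 13114 = (4100 + 20131) + 13114 = 24231 + 13114 = 37345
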